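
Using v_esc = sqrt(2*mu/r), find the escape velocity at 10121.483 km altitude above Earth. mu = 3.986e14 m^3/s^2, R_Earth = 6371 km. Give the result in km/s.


r = 6371.0 + 10121.483 = 16492.4830 km = 1.6492483e+07 m
v_esc = sqrt(2*mu/r) = sqrt(2*3.986e14 / 1.6492483e+07)
v_esc = 6952.4940 m/s = 6.9525 km/s

6.9525 km/s


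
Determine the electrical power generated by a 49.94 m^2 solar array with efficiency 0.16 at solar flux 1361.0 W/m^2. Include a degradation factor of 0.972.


P = area * eta * S * degradation
P = 49.94 * 0.16 * 1361.0 * 0.972
P = 10570.4362 W

10570.4362 W


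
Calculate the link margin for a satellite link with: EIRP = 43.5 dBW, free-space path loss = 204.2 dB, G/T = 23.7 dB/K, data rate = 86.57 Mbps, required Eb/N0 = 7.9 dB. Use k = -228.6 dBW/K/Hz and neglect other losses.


C/N0 = EIRP - FSPL + G/T - k = 43.5 - 204.2 + 23.7 - (-228.6)
C/N0 = 91.6000 dB-Hz
R_b = 86.57 Mbps = 8.657e+07 bps -> 10*log10(R_b) = 79.3737 dB-Hz
Eb/N0 = C/N0 - 10*log10(R_b) = 91.6000 - 79.3737 = 12.2263 dB
Margin = Eb/N0 - Eb/N0_req = 12.2263 - 7.9 = 4.3263 dB (link closes)

4.3263 dB


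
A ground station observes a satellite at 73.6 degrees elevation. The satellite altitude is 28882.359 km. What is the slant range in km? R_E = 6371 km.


h = 28882.359 km, el = 73.6 deg
d = -R_E*sin(el) + sqrt((R_E*sin(el))^2 + 2*R_E*h + h^2)
d = -6371.0000*sin(1.2846) + sqrt((6371.0000*0.959314)^2 + 2*6371.0000*28882.359 + 28882.359^2)
d = 29095.6481 km

29095.6481 km


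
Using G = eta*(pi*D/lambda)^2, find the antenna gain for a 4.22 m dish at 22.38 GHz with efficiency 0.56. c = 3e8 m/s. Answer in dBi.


lambda = c/f = 3e8 / 2.238e+10 = 0.01340483 m
G = eta*(pi*D/lambda)^2 = 0.56*(pi*4.22/0.01340483)^2
G = 547760.0182 (linear)
G = 10*log10(547760.0182) = 57.3859 dBi

57.3859 dBi


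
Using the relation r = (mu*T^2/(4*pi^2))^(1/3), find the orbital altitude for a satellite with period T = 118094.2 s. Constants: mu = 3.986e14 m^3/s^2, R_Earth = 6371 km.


T = 118094.2 s
r = (mu*T^2/(4*pi^2))^(1/3) = (3.986e14 * 118094.2^2 / (4*pi^2))^(1/3)
r = 5.2024937e+07 m = 52024.9372 km
alt = r - R_E = 52024.9372 - 6371 = 45653.9372 km

45653.9372 km


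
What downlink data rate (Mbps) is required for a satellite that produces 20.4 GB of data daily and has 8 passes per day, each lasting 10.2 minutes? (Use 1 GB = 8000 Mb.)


total contact time = 8 * 10.2 * 60 = 4896.0000 s
data = 20.4 GB = 163200.0000 Mb
rate = 163200.0000 / 4896.0000 = 33.3333 Mbps

33.3333 Mbps


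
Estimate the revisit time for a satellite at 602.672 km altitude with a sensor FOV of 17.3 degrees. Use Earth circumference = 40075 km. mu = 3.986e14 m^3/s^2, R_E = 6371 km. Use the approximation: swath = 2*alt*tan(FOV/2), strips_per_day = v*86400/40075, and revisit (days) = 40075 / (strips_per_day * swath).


swath = 2*602.672*tan(0.150971) = 183.3672 km
v = sqrt(mu/r) = 7560.2801 m/s = 7.5603 km/s
strips/day = v*86400/40075 = 7.5603*86400/40075 = 16.2996
coverage/day = strips * swath = 16.2996 * 183.3672 = 2988.8200 km
revisit = 40075 / 2988.8200 = 13.4083 days

13.4083 days


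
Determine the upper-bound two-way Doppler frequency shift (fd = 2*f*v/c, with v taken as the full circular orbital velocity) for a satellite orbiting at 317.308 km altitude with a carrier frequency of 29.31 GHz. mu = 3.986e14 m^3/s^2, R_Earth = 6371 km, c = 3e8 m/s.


r = 6.688308e+06 m
v = sqrt(mu/r) = 7719.8794 m/s (worst-case radial velocity)
f = 29.31 GHz = 2.931e+10 Hz
fd = 2*f*v/c = 2*2.931e+10*7719.8794/3.0e+08
fd = 1.5084644e+06 Hz

1.5085e+06 Hz


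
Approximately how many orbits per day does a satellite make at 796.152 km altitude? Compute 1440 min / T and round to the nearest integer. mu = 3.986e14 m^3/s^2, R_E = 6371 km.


r = 7.167152e+06 m
T = 2*pi*sqrt(r^3/mu) = 6038.5288 s = 100.6421 min
revs/day = 1440 / 100.6421 = 14.3081
Rounded: 14 revolutions per day

14 revolutions per day


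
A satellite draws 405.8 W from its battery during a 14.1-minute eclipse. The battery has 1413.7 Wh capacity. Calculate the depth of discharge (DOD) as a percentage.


E_used = P * t / 60 = 405.8 * 14.1 / 60 = 95.3630 Wh
DOD = E_used / E_total * 100 = 95.3630 / 1413.7 * 100
DOD = 6.7456 %

6.7456 %


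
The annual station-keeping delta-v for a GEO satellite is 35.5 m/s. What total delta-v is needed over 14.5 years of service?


dV = rate * years = 35.5 * 14.5
dV = 514.7500 m/s

514.7500 m/s


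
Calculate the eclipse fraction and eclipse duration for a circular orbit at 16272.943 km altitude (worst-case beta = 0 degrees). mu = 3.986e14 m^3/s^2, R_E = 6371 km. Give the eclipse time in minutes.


r = 22643.9430 km
T = 565.1816 min
Eclipse fraction = arcsin(R_E/r)/pi = arcsin(6371.0000/22643.9430)/pi
= arcsin(0.2813556)/pi = 0.09078404
Eclipse duration = 0.09078404 * 565.1816 = 51.3095 min

51.3095 minutes


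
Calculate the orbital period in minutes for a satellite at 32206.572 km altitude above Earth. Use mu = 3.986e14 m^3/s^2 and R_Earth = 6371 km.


r = 38577.5720 km = 3.8577572e+07 m
T = 2*pi*sqrt(r^3/mu) = 2*pi*sqrt(5.7412264e+22 / 3.986e14)
T = 75407.3288 s = 1256.7888 min

1256.7888 minutes


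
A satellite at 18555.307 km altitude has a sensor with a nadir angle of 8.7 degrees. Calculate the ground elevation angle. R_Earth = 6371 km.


r = R_E + alt = 24926.3070 km
Law of sines in the satellite / Earth-center / ground-point triangle:
  sin(nadir)/R_E = sin(90 + el)/r  =>  cos(el) = (r/R_E)*sin(nadir)
cos(el) = (24926.3070 / 6371.0000) * sin(8.7 deg) = 0.5918025
el = arccos(0.5918025) = 53.7150 deg
(Earth-central angle = 90 - nadir - el = 27.5850 deg)

53.7150 degrees


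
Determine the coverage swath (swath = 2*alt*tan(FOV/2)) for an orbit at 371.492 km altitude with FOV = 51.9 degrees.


FOV = 51.9 deg = 0.9058259 rad
swath = 2 * alt * tan(FOV/2) = 2 * 371.492 * tan(0.4529129)
swath = 2 * 371.492 * 0.4866528
swath = 361.5752 km

361.5752 km


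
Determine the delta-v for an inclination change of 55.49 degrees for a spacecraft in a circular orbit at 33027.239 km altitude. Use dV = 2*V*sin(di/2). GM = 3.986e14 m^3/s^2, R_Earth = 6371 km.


r = 39398.2390 km = 3.9398239e+07 m
V = sqrt(mu/r) = 3180.7552 m/s
di = 55.49 deg = 0.9684832 rad
dV = 2*V*sin(di/2) = 2*3180.7552*sin(0.4842416)
dV = 2961.5203 m/s = 2.9615 km/s

2.9615 km/s


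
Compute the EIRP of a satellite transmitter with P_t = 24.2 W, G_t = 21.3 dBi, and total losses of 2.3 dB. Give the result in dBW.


Pt = 24.2 W = 13.8382 dBW
EIRP = Pt_dBW + Gt - losses = 13.8382 + 21.3 - 2.3 = 32.8382 dBW

32.8382 dBW


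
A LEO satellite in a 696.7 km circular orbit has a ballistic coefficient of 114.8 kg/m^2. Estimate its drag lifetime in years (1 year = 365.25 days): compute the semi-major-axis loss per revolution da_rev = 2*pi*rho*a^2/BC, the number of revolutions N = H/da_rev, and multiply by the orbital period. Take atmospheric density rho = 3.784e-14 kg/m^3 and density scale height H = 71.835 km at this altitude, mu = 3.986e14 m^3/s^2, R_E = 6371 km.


a = R_E + alt = 7067.7000 km = 7.0677e+06 m
da_rev = 2*pi*rho*a^2/BC = 2*pi*3.784e-14*(7.0677e+06)^2/114.8 = 0.103453532 m per revolution
N = H/da_rev = 71835.0000 m / 0.103453532 m = 694369.7206 revolutions
P = 2*pi*sqrt(a^3/mu) = 5913.2792 s
lifetime = N*P = 694369.7206 * 5913.2792 = 4.106002e+09 s = 47523.1712 days
years = 47523.1712 / 365.25 = 130.1114 years

130.1114 years


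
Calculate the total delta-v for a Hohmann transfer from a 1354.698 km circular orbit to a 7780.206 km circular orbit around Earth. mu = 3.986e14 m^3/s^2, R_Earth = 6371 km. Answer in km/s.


r1 = 7725.6980 km = 7.725698e+06 m
r2 = 14151.2060 km = 1.4151206e+07 m
dv1 = sqrt(mu/r1)*(sqrt(2*r2/(r1+r2)) - 1) = 987.0352 m/s
dv2 = sqrt(mu/r2)*(1 - sqrt(2*r1/(r1+r2))) = 846.9915 m/s
total dv = |dv1| + |dv2| = 987.0352 + 846.9915 = 1834.0267 m/s = 1.8340 km/s

1.8340 km/s


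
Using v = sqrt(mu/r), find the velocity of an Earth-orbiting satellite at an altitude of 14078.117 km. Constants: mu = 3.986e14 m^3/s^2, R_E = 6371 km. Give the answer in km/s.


r = R_E + alt = 6371.0 + 14078.117 = 20449.1170 km = 2.0449117e+07 m
v = sqrt(mu/r) = sqrt(3.986e14 / 2.0449117e+07) = 4415.0067 m/s = 4.4150 km/s

4.4150 km/s


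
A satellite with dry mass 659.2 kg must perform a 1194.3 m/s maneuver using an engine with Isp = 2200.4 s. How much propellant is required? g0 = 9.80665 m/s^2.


ve = Isp * g0 = 2200.4 * 9.80665 = 21578.552660 m/s
mass ratio = exp(dv/ve) = exp(1194.3/21578.552660) = 1.05690690
m_prop = m_dry * (mr - 1) = 659.2 * (1.05690690 - 1)
m_prop = 37.5130 kg

37.5130 kg


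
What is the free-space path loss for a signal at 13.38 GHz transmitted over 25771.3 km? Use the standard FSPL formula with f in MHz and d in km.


f = 13.38 GHz = 13380.0000 MHz
d = 25771.3 km
FSPL = 32.44 + 20*log10(13380.0000) + 20*log10(25771.3)
FSPL = 32.44 + 82.5291 + 88.2227
FSPL = 203.1918 dB

203.1918 dB


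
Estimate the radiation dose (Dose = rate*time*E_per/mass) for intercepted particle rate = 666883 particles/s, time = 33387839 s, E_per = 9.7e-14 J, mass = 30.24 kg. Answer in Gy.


Total energy deposited = rate * time * E_per
  = 666883 * 33387839 * 9.7e-14 = 2.1598 J
Dose = E_total / mass = 2.1598 / 30.24
Dose = 0.07142133 Gy

0.0714 Gy


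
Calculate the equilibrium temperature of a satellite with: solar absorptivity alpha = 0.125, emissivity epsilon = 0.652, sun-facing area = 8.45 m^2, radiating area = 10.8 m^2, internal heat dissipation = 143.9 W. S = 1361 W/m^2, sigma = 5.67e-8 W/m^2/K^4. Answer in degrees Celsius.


Numerator = alpha*S*A_sun + Q_int = 0.125*1361*8.45 + 143.9 = 1581.4562 W
Denominator = eps*sigma*A_rad = 0.652*5.67e-8*10.8 = 3.9925872e-07 W/K^4
T^4 = 3.9609811e+09 K^4
T = 250.8711 K = -22.2789 C

-22.2789 degrees Celsius


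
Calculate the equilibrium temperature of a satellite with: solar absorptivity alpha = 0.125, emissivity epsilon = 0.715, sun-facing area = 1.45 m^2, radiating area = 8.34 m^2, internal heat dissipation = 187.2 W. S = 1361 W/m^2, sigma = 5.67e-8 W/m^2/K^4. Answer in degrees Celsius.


Numerator = alpha*S*A_sun + Q_int = 0.125*1361*1.45 + 187.2 = 433.8813 W
Denominator = eps*sigma*A_rad = 0.715*5.67e-8*8.34 = 3.3810777e-07 W/K^4
T^4 = 1.2832632e+09 K^4
T = 189.2688 K = -83.8812 C

-83.8812 degrees Celsius


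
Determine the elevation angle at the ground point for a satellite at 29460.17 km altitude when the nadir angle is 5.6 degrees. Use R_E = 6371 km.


r = R_E + alt = 35831.1700 km
Law of sines in the satellite / Earth-center / ground-point triangle:
  sin(nadir)/R_E = sin(90 + el)/r  =>  cos(el) = (r/R_E)*sin(nadir)
cos(el) = (35831.1700 / 6371.0000) * sin(5.6 deg) = 0.5488164
el = arccos(0.5488164) = 56.7141 deg
(Earth-central angle = 90 - nadir - el = 27.6859 deg)

56.7141 degrees


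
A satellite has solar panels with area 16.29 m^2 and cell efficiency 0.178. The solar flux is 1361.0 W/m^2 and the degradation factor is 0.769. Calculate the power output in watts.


P = area * eta * S * degradation
P = 16.29 * 0.178 * 1361.0 * 0.769
P = 3034.7684 W

3034.7684 W


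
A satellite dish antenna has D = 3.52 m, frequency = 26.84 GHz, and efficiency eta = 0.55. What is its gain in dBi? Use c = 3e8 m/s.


lambda = c/f = 3e8 / 2.684e+10 = 0.01117735 m
G = eta*(pi*D/lambda)^2 = 0.55*(pi*3.52/0.01117735)^2
G = 538356.8897 (linear)
G = 10*log10(538356.8897) = 57.3107 dBi

57.3107 dBi


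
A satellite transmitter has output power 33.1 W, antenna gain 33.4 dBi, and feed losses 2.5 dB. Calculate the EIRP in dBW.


Pt = 33.1 W = 15.1983 dBW
EIRP = Pt_dBW + Gt - losses = 15.1983 + 33.4 - 2.5 = 46.0983 dBW

46.0983 dBW


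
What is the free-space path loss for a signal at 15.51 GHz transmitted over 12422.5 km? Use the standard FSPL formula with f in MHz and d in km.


f = 15.51 GHz = 15510.0000 MHz
d = 12422.5 km
FSPL = 32.44 + 20*log10(15510.0000) + 20*log10(12422.5)
FSPL = 32.44 + 83.8122 + 81.8842
FSPL = 198.1364 dB

198.1364 dB


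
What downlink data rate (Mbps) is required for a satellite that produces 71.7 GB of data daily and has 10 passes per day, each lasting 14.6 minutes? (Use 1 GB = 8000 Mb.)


total contact time = 10 * 14.6 * 60 = 8760.0000 s
data = 71.7 GB = 573600.0000 Mb
rate = 573600.0000 / 8760.0000 = 65.4795 Mbps

65.4795 Mbps


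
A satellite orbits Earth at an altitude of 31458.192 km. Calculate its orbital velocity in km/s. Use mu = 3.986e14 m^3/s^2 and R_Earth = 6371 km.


r = R_E + alt = 6371.0 + 31458.192 = 37829.1920 km = 3.7829192e+07 m
v = sqrt(mu/r) = sqrt(3.986e14 / 3.7829192e+07) = 3246.0493 m/s = 3.2460 km/s

3.2460 km/s


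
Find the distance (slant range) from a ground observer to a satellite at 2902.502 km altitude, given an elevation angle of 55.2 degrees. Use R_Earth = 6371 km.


h = 2902.502 km, el = 55.2 deg
d = -R_E*sin(el) + sqrt((R_E*sin(el))^2 + 2*R_E*h + h^2)
d = -6371.0000*sin(0.9634217) + sqrt((6371.0000*0.8211492)^2 + 2*6371.0000*2902.502 + 2902.502^2)
d = 3299.4153 km

3299.4153 km


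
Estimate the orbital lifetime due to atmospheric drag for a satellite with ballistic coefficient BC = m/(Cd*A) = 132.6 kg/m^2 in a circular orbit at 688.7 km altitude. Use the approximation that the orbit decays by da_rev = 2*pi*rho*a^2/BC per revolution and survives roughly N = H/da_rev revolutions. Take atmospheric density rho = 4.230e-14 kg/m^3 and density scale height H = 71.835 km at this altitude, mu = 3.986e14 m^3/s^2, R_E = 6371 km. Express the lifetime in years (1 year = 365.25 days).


a = R_E + alt = 7059.7000 km = 7.0597e+06 m
da_rev = 2*pi*rho*a^2/BC = 2*pi*4.230e-14*(7.0597e+06)^2/132.6 = 0.0998962543 m per revolution
N = H/da_rev = 71835.0000 m / 0.0998962543 m = 719096.0315 revolutions
P = 2*pi*sqrt(a^3/mu) = 5903.2420 s
lifetime = N*P = 719096.0315 * 5903.2420 = 4.2449979e+09 s = 49131.9205 days
years = 49131.9205 / 365.25 = 134.5159 years

134.5159 years


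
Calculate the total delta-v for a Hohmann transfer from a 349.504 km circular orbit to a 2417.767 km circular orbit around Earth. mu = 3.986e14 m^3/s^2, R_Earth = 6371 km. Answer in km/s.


r1 = 6720.5040 km = 6.720504e+06 m
r2 = 8788.7670 km = 8.788767e+06 m
dv1 = sqrt(mu/r1)*(sqrt(2*r2/(r1+r2)) - 1) = 497.4482 m/s
dv2 = sqrt(mu/r2)*(1 - sqrt(2*r1/(r1+r2))) = 465.1050 m/s
total dv = |dv1| + |dv2| = 497.4482 + 465.1050 = 962.5531 m/s = 0.9625531 km/s

0.9626 km/s


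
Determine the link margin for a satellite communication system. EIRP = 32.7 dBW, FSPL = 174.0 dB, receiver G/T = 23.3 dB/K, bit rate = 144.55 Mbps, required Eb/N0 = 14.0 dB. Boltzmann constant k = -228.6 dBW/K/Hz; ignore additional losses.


C/N0 = EIRP - FSPL + G/T - k = 32.7 - 174.0 + 23.3 - (-228.6)
C/N0 = 110.6000 dB-Hz
R_b = 144.55 Mbps = 1.4455e+08 bps -> 10*log10(R_b) = 81.6002 dB-Hz
Eb/N0 = C/N0 - 10*log10(R_b) = 110.6000 - 81.6002 = 28.9998 dB
Margin = Eb/N0 - Eb/N0_req = 28.9998 - 14.0 = 14.9998 dB (link closes)

14.9998 dB


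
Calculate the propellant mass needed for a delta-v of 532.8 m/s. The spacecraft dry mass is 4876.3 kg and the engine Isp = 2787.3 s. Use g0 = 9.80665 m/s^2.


ve = Isp * g0 = 2787.3 * 9.80665 = 27334.075545 m/s
mass ratio = exp(dv/ve) = exp(532.8/27334.075545) = 1.01968337
m_prop = m_dry * (mr - 1) = 4876.3 * (1.01968337 - 1)
m_prop = 95.9820 kg

95.9820 kg


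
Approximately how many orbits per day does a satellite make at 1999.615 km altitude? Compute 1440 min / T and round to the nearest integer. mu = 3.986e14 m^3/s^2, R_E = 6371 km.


r = 8.370615e+06 m
T = 2*pi*sqrt(r^3/mu) = 7621.6197 s = 127.0270 min
revs/day = 1440 / 127.0270 = 11.3362
Rounded: 11 revolutions per day

11 revolutions per day


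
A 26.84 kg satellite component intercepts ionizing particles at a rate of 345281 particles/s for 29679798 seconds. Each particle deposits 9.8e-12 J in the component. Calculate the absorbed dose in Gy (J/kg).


Total energy deposited = rate * time * E_per
  = 345281 * 29679798 * 9.8e-12 = 100.4291 J
Dose = E_total / mass = 100.4291 / 26.84
Dose = 3.7418 Gy

3.7418 Gy


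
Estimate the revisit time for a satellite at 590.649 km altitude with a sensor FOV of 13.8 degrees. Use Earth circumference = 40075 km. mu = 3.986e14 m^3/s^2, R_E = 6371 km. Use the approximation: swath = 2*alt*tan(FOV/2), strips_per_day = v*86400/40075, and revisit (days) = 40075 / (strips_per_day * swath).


swath = 2*590.649*tan(0.1204277) = 142.9528 km
v = sqrt(mu/r) = 7566.8058 m/s = 7.5668 km/s
strips/day = v*86400/40075 = 7.5668*86400/40075 = 16.3137
coverage/day = strips * swath = 16.3137 * 142.9528 = 2332.0903 km
revisit = 40075 / 2332.0903 = 17.1842 days

17.1842 days


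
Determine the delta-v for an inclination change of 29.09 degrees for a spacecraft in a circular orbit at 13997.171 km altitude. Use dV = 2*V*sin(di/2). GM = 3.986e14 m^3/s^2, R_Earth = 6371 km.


r = 20368.1710 km = 2.0368171e+07 m
V = sqrt(mu/r) = 4423.7709 m/s
di = 29.09 deg = 0.5077163 rad
dV = 2*V*sin(di/2) = 2*4423.7709*sin(0.2538581)
dV = 2221.9744 m/s = 2.2220 km/s

2.2220 km/s


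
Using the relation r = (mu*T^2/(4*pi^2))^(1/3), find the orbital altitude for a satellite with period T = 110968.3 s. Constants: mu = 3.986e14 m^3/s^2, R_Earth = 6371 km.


T = 110968.3 s
r = (mu*T^2/(4*pi^2))^(1/3) = (3.986e14 * 110968.3^2 / (4*pi^2))^(1/3)
r = 4.9910487e+07 m = 49910.4870 km
alt = r - R_E = 49910.4870 - 6371 = 43539.4870 km

43539.4870 km


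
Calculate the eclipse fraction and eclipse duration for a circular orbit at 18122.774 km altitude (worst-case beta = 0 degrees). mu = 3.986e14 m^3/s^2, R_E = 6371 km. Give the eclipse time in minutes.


r = 24493.7740 km
T = 635.8337 min
Eclipse fraction = arcsin(R_E/r)/pi = arcsin(6371.0000/24493.7740)/pi
= arcsin(0.2601069)/pi = 0.08375781
Eclipse duration = 0.08375781 * 635.8337 = 53.2560 min

53.2560 minutes


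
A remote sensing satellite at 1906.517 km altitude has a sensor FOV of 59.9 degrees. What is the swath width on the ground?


FOV = 59.9 deg = 1.0455 rad
swath = 2 * alt * tan(FOV/2) = 2 * 1906.517 * tan(0.5227261)
swath = 2 * 1906.517 * 0.5761873
swath = 2197.0218 km

2197.0218 km


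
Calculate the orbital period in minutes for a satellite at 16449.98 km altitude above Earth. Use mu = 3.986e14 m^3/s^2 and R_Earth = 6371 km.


r = 22820.9800 km = 2.282098e+07 m
T = 2*pi*sqrt(r^3/mu) = 2*pi*sqrt(1.1885101e+22 / 3.986e14)
T = 34309.3631 s = 571.8227 min

571.8227 minutes


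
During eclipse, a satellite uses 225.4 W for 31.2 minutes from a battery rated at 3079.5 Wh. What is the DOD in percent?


E_used = P * t / 60 = 225.4 * 31.2 / 60 = 117.2080 Wh
DOD = E_used / E_total * 100 = 117.2080 / 3079.5 * 100
DOD = 3.8061 %

3.8061 %


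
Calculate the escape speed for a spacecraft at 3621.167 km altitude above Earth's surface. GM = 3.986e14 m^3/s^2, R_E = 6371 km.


r = 6371.0 + 3621.167 = 9992.1670 km = 9.992167e+06 m
v_esc = sqrt(2*mu/r) = sqrt(2*3.986e14 / 9.992167e+06)
v_esc = 8932.1047 m/s = 8.9321 km/s

8.9321 km/s


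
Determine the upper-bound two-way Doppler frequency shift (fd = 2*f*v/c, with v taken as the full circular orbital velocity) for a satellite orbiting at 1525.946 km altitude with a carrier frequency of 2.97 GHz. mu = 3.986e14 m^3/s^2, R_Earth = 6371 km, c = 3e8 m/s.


r = 7.896946e+06 m
v = sqrt(mu/r) = 7104.5907 m/s (worst-case radial velocity)
f = 2.97 GHz = 2.97e+09 Hz
fd = 2*f*v/c = 2*2.97e+09*7104.5907/3.0e+08
fd = 140670.8959 Hz

140670.8959 Hz


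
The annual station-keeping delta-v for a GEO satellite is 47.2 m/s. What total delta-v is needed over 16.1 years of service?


dV = rate * years = 47.2 * 16.1
dV = 759.9200 m/s

759.9200 m/s


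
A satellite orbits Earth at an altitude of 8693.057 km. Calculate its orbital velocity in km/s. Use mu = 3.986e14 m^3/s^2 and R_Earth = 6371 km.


r = R_E + alt = 6371.0 + 8693.057 = 15064.0570 km = 1.5064057e+07 m
v = sqrt(mu/r) = sqrt(3.986e14 / 1.5064057e+07) = 5143.9611 m/s = 5.1440 km/s

5.1440 km/s


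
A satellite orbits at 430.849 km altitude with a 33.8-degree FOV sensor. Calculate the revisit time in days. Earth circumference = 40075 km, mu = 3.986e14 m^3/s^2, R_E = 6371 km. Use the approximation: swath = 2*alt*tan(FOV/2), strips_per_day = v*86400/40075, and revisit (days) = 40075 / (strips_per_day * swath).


swath = 2*430.849*tan(0.2949606) = 261.8039 km
v = sqrt(mu/r) = 7655.1755 m/s = 7.6552 km/s
strips/day = v*86400/40075 = 7.6552*86400/40075 = 16.5042
coverage/day = strips * swath = 16.5042 * 261.8039 = 4320.8723 km
revisit = 40075 / 4320.8723 = 9.2747 days

9.2747 days


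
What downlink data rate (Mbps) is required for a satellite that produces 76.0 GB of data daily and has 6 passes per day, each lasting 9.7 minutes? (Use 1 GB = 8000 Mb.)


total contact time = 6 * 9.7 * 60 = 3492.0000 s
data = 76.0 GB = 608000.0000 Mb
rate = 608000.0000 / 3492.0000 = 174.1123 Mbps

174.1123 Mbps


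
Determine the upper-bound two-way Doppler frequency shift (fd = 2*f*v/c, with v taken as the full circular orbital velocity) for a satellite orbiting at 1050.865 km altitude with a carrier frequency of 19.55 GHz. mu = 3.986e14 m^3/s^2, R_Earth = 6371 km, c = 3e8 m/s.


r = 7.421865e+06 m
v = sqrt(mu/r) = 7328.4499 m/s (worst-case radial velocity)
f = 19.55 GHz = 1.955e+10 Hz
fd = 2*f*v/c = 2*1.955e+10*7328.4499/3.0e+08
fd = 955141.3009 Hz

955141.3009 Hz


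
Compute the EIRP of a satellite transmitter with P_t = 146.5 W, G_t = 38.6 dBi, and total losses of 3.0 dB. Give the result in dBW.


Pt = 146.5 W = 21.6584 dBW
EIRP = Pt_dBW + Gt - losses = 21.6584 + 38.6 - 3.0 = 57.2584 dBW

57.2584 dBW


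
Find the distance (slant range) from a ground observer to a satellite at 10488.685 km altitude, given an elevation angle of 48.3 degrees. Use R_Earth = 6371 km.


h = 10488.685 km, el = 48.3 deg
d = -R_E*sin(el) + sqrt((R_E*sin(el))^2 + 2*R_E*h + h^2)
d = -6371.0000*sin(0.842994) + sqrt((6371.0000*0.7466382)^2 + 2*6371.0000*10488.685 + 10488.685^2)
d = 11561.4642 km

11561.4642 km


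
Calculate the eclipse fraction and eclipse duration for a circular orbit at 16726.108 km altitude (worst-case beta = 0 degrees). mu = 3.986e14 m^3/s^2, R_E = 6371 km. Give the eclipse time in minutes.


r = 23097.1080 km
T = 582.2324 min
Eclipse fraction = arcsin(R_E/r)/pi = arcsin(6371.0000/23097.1080)/pi
= arcsin(0.2758354)/pi = 0.08895447
Eclipse duration = 0.08895447 * 582.2324 = 51.7922 min

51.7922 minutes


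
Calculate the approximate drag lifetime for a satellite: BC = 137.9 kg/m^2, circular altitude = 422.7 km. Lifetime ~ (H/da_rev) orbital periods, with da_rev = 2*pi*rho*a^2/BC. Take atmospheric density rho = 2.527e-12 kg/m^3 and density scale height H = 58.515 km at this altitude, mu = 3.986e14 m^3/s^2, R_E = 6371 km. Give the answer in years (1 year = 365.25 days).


a = R_E + alt = 6793.7000 km = 6.7937e+06 m
da_rev = 2*pi*rho*a^2/BC = 2*pi*2.527e-12*(6.7937e+06)^2/137.9 = 5.314147 m per revolution
N = H/da_rev = 58515.0000 m / 5.314147 m = 11011.1742 revolutions
P = 2*pi*sqrt(a^3/mu) = 5572.7655 s
lifetime = N*P = 11011.1742 * 5572.7655 = 6.1362692e+07 s = 710.2163 days
years = 710.2163 / 365.25 = 1.9445 years

1.9445 years


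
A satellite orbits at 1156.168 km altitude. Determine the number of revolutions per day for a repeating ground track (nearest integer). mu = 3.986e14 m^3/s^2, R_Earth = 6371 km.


r = 7.527168e+06 m
T = 2*pi*sqrt(r^3/mu) = 6499.1810 s = 108.3197 min
revs/day = 1440 / 108.3197 = 13.2940
Rounded: 13 revolutions per day

13 revolutions per day


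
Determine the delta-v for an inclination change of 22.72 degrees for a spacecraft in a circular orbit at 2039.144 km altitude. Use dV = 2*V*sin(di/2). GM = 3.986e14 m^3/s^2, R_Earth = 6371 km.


r = 8410.1440 km = 8.410144e+06 m
V = sqrt(mu/r) = 6884.4132 m/s
di = 22.72 deg = 0.3965388 rad
dV = 2*V*sin(di/2) = 2*6884.4132*sin(0.1982694)
dV = 2712.0861 m/s = 2.7121 km/s

2.7121 km/s


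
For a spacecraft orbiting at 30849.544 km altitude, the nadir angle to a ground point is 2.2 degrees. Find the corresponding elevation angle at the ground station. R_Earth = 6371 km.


r = R_E + alt = 37220.5440 km
Law of sines in the satellite / Earth-center / ground-point triangle:
  sin(nadir)/R_E = sin(90 + el)/r  =>  cos(el) = (r/R_E)*sin(nadir)
cos(el) = (37220.5440 / 6371.0000) * sin(2.2 deg) = 0.2242686
el = arccos(0.2242686) = 77.0401 deg
(Earth-central angle = 90 - nadir - el = 10.7599 deg)

77.0401 degrees


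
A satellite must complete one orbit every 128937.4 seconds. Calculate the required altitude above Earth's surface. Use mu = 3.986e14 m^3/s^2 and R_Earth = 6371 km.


T = 128937.4 s
r = (mu*T^2/(4*pi^2))^(1/3) = (3.986e14 * 128937.4^2 / (4*pi^2))^(1/3)
r = 5.516265e+07 m = 55162.6504 km
alt = r - R_E = 55162.6504 - 6371 = 48791.6504 km

48791.6504 km


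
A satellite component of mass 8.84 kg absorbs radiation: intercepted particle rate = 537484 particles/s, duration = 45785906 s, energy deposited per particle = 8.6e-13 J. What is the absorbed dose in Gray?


Total energy deposited = rate * time * E_per
  = 537484 * 45785906 * 8.6e-13 = 21.1639 J
Dose = E_total / mass = 21.1639 / 8.84
Dose = 2.3941 Gy

2.3941 Gy


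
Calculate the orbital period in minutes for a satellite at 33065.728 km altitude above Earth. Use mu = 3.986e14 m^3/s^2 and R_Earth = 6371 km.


r = 39436.7280 km = 3.9436728e+07 m
T = 2*pi*sqrt(r^3/mu) = 2*pi*sqrt(6.1334189e+22 / 3.986e14)
T = 77940.3827 s = 1299.0064 min

1299.0064 minutes


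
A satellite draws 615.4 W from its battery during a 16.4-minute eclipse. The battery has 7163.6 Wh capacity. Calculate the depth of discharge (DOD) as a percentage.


E_used = P * t / 60 = 615.4 * 16.4 / 60 = 168.2093 Wh
DOD = E_used / E_total * 100 = 168.2093 / 7163.6 * 100
DOD = 2.3481 %

2.3481 %


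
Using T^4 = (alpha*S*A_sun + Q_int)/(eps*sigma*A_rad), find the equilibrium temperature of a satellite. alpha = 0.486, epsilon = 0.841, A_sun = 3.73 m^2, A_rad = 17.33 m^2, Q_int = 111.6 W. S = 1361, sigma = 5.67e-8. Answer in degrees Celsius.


Numerator = alpha*S*A_sun + Q_int = 0.486*1361*3.73 + 111.6 = 2578.7936 W
Denominator = eps*sigma*A_rad = 0.841*5.67e-8*17.33 = 8.2637585e-07 W/K^4
T^4 = 3.1206062e+09 K^4
T = 236.3522 K = -36.7978 C

-36.7978 degrees Celsius


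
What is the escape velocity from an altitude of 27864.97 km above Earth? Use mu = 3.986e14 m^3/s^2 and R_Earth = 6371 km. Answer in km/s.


r = 6371.0 + 27864.97 = 34235.9700 km = 3.423597e+07 m
v_esc = sqrt(2*mu/r) = sqrt(2*3.986e14 / 3.423597e+07)
v_esc = 4825.5001 m/s = 4.8255 km/s

4.8255 km/s


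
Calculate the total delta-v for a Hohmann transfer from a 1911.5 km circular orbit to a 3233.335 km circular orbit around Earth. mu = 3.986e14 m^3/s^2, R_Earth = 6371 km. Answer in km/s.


r1 = 8282.5000 km = 8.2825e+06 m
r2 = 9604.3350 km = 9.604335e+06 m
dv1 = sqrt(mu/r1)*(sqrt(2*r2/(r1+r2)) - 1) = 251.7629 m/s
dv2 = sqrt(mu/r2)*(1 - sqrt(2*r1/(r1+r2))) = 242.6075 m/s
total dv = |dv1| + |dv2| = 251.7629 + 242.6075 = 494.3704 m/s = 0.4943704 km/s

0.4944 km/s


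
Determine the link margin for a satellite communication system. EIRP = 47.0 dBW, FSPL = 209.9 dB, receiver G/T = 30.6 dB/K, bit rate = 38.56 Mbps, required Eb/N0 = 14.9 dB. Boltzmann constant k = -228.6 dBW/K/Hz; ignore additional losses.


C/N0 = EIRP - FSPL + G/T - k = 47.0 - 209.9 + 30.6 - (-228.6)
C/N0 = 96.3000 dB-Hz
R_b = 38.56 Mbps = 3.856e+07 bps -> 10*log10(R_b) = 75.8614 dB-Hz
Eb/N0 = C/N0 - 10*log10(R_b) = 96.3000 - 75.8614 = 20.4386 dB
Margin = Eb/N0 - Eb/N0_req = 20.4386 - 14.9 = 5.5386 dB (link closes)

5.5386 dB


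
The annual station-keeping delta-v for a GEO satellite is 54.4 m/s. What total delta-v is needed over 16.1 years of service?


dV = rate * years = 54.4 * 16.1
dV = 875.8400 m/s

875.8400 m/s


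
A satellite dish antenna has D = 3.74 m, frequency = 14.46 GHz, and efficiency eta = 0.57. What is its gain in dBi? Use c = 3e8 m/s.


lambda = c/f = 3e8 / 1.446e+10 = 0.02074689 m
G = eta*(pi*D/lambda)^2 = 0.57*(pi*3.74/0.02074689)^2
G = 182815.0232 (linear)
G = 10*log10(182815.0232) = 52.6201 dBi

52.6201 dBi


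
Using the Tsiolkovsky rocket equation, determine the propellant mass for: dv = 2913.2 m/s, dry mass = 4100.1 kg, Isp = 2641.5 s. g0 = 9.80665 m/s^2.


ve = Isp * g0 = 2641.5 * 9.80665 = 25904.265975 m/s
mass ratio = exp(dv/ve) = exp(2913.2/25904.265975) = 1.11902776
m_prop = m_dry * (mr - 1) = 4100.1 * (1.11902776 - 1)
m_prop = 488.0257 kg

488.0257 kg


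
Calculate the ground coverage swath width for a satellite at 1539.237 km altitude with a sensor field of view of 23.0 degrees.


FOV = 23.0 deg = 0.4014257 rad
swath = 2 * alt * tan(FOV/2) = 2 * 1539.237 * tan(0.2007129)
swath = 2 * 1539.237 * 0.2034523
swath = 626.3226 km

626.3226 km


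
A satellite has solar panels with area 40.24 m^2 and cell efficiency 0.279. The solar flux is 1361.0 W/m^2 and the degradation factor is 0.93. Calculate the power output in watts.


P = area * eta * S * degradation
P = 40.24 * 0.279 * 1361.0 * 0.93
P = 14210.3001 W

14210.3001 W


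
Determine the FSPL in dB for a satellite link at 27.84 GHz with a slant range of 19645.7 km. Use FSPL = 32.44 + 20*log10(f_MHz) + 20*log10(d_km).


f = 27.84 GHz = 27840.0000 MHz
d = 19645.7 km
FSPL = 32.44 + 20*log10(27840.0000) + 20*log10(19645.7)
FSPL = 32.44 + 88.8934 + 85.8654
FSPL = 207.1987 dB

207.1987 dB


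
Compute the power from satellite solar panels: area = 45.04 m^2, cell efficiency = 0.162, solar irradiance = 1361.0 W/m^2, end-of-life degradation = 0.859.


P = area * eta * S * degradation
P = 45.04 * 0.162 * 1361.0 * 0.859
P = 8530.3075 W

8530.3075 W


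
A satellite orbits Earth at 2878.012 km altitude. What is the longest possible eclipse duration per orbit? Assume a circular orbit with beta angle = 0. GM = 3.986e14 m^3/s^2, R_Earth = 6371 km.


r = 9249.0120 km
T = 147.5377 min
Eclipse fraction = arcsin(R_E/r)/pi = arcsin(6371.0000/9249.0120)/pi
= arcsin(0.6888303)/pi = 0.2418755
Eclipse duration = 0.2418755 * 147.5377 = 35.6858 min

35.6858 minutes


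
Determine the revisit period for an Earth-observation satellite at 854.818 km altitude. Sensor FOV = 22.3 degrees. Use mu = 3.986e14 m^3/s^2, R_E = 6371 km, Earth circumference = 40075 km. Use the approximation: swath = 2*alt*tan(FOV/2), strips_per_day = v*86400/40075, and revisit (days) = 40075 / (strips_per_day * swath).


swath = 2*854.818*tan(0.1946042) = 336.9669 km
v = sqrt(mu/r) = 7427.2003 m/s = 7.4272 km/s
strips/day = v*86400/40075 = 7.4272*86400/40075 = 16.0127
coverage/day = strips * swath = 16.0127 * 336.9669 = 5395.7593 km
revisit = 40075 / 5395.7593 = 7.4271 days

7.4271 days


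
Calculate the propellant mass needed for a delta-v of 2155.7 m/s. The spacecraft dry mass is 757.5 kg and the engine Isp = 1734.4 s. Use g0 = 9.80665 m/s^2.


ve = Isp * g0 = 1734.4 * 9.80665 = 17008.653760 m/s
mass ratio = exp(dv/ve) = exp(2155.7/17008.653760) = 1.13512340
m_prop = m_dry * (mr - 1) = 757.5 * (1.13512340 - 1)
m_prop = 102.3560 kg

102.3560 kg


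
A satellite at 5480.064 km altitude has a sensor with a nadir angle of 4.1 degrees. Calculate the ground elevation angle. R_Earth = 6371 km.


r = R_E + alt = 11851.0640 km
Law of sines in the satellite / Earth-center / ground-point triangle:
  sin(nadir)/R_E = sin(90 + el)/r  =>  cos(el) = (r/R_E)*sin(nadir)
cos(el) = (11851.0640 / 6371.0000) * sin(4.1 deg) = 0.1329965
el = arccos(0.1329965) = 82.3572 deg
(Earth-central angle = 90 - nadir - el = 3.5428 deg)

82.3572 degrees


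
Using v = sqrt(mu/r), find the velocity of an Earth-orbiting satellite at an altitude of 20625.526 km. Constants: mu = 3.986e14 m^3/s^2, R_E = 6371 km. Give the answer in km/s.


r = R_E + alt = 6371.0 + 20625.526 = 26996.5260 km = 2.6996526e+07 m
v = sqrt(mu/r) = sqrt(3.986e14 / 2.6996526e+07) = 3842.5073 m/s = 3.8425 km/s

3.8425 km/s


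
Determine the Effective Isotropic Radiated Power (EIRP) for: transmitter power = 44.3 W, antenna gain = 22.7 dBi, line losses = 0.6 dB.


Pt = 44.3 W = 16.4640 dBW
EIRP = Pt_dBW + Gt - losses = 16.4640 + 22.7 - 0.6 = 38.5640 dBW

38.5640 dBW


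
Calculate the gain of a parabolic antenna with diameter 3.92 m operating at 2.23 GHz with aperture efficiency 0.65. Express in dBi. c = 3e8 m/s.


lambda = c/f = 3e8 / 2.23e+09 = 0.1345291 m
G = eta*(pi*D/lambda)^2 = 0.65*(pi*3.92/0.1345291)^2
G = 5446.9383 (linear)
G = 10*log10(5446.9383) = 37.3615 dBi

37.3615 dBi


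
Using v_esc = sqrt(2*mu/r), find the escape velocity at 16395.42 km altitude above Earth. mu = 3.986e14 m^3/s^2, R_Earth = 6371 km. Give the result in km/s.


r = 6371.0 + 16395.42 = 22766.4200 km = 2.276642e+07 m
v_esc = sqrt(2*mu/r) = sqrt(2*3.986e14 / 2.276642e+07)
v_esc = 5917.4728 m/s = 5.9175 km/s

5.9175 km/s


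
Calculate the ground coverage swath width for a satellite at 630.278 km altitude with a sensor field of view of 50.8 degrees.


FOV = 50.8 deg = 0.8866273 rad
swath = 2 * alt * tan(FOV/2) = 2 * 630.278 * tan(0.4433136)
swath = 2 * 630.278 * 0.4748349
swath = 598.5560 km

598.5560 km


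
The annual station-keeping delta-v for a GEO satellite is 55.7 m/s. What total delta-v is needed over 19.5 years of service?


dV = rate * years = 55.7 * 19.5
dV = 1086.1500 m/s

1086.1500 m/s


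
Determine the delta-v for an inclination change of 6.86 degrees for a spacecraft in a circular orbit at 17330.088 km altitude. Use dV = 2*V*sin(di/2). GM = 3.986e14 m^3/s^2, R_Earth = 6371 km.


r = 23701.0880 km = 2.3701088e+07 m
V = sqrt(mu/r) = 4100.9503 m/s
di = 6.86 deg = 0.1197296 rad
dV = 2*V*sin(di/2) = 2*4100.9503*sin(0.05986479)
dV = 490.7119 m/s = 0.4907119 km/s

0.4907 km/s


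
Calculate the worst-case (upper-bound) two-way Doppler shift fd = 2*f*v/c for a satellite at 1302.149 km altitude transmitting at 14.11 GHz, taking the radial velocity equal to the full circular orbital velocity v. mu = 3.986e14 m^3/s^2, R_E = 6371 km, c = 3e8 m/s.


r = 7.673149e+06 m
v = sqrt(mu/r) = 7207.4532 m/s (worst-case radial velocity)
f = 14.11 GHz = 1.411e+10 Hz
fd = 2*f*v/c = 2*1.411e+10*7207.4532/3.0e+08
fd = 677981.0982 Hz

677981.0982 Hz


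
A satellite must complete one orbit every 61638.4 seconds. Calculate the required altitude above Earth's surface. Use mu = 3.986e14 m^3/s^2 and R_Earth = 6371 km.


T = 61638.4 s
r = (mu*T^2/(4*pi^2))^(1/3) = (3.986e14 * 61638.4^2 / (4*pi^2))^(1/3)
r = 3.3725632e+07 m = 33725.6315 km
alt = r - R_E = 33725.6315 - 6371 = 27354.6315 km

27354.6315 km


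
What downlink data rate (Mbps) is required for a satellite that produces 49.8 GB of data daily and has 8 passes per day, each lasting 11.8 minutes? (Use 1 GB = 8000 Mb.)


total contact time = 8 * 11.8 * 60 = 5664.0000 s
data = 49.8 GB = 398400.0000 Mb
rate = 398400.0000 / 5664.0000 = 70.3390 Mbps

70.3390 Mbps


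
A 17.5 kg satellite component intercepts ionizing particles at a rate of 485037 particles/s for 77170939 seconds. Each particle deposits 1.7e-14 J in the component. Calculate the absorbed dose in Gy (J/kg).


Total energy deposited = rate * time * E_per
  = 485037 * 77170939 * 1.7e-14 = 0.6363229 J
Dose = E_total / mass = 0.6363229 / 17.5
Dose = 0.03636131 Gy

0.0364 Gy


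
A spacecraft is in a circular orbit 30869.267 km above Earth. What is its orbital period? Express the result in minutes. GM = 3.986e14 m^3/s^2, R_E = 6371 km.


r = 37240.2670 km = 3.7240267e+07 m
T = 2*pi*sqrt(r^3/mu) = 2*pi*sqrt(5.1646198e+22 / 3.986e14)
T = 71520.4767 s = 1192.0079 min

1192.0079 minutes


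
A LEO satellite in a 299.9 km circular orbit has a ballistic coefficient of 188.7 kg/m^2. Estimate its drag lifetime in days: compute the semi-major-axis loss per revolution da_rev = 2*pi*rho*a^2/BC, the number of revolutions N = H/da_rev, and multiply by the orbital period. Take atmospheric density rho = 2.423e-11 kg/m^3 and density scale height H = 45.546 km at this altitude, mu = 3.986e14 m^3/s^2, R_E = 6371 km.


a = R_E + alt = 6670.9000 km = 6.6709e+06 m
da_rev = 2*pi*rho*a^2/BC = 2*pi*2.423e-11*(6.6709e+06)^2/188.7 = 35.902959 m per revolution
N = H/da_rev = 45546.0000 m / 35.902959 m = 1268.5862 revolutions
P = 2*pi*sqrt(a^3/mu) = 5422.3540 s
lifetime = N*P = 1268.5862 * 5422.3540 = 6.8787237e+06 s = 79.6149 days

79.6149 days


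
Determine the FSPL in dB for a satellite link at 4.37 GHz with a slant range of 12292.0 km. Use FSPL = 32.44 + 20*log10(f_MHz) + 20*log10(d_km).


f = 4.37 GHz = 4370.0000 MHz
d = 12292.0 km
FSPL = 32.44 + 20*log10(4370.0000) + 20*log10(12292.0)
FSPL = 32.44 + 72.8096 + 81.7925
FSPL = 187.0421 dB

187.0421 dB


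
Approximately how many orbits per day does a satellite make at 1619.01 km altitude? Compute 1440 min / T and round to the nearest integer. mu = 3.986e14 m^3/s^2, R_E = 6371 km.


r = 7.99001e+06 m
T = 2*pi*sqrt(r^3/mu) = 7107.7510 s = 118.4625 min
revs/day = 1440 / 118.4625 = 12.1557
Rounded: 12 revolutions per day

12 revolutions per day


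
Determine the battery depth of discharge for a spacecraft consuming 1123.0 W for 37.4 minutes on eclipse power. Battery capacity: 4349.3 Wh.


E_used = P * t / 60 = 1123.0 * 37.4 / 60 = 700.0033 Wh
DOD = E_used / E_total * 100 = 700.0033 / 4349.3 * 100
DOD = 16.0946 %

16.0946 %


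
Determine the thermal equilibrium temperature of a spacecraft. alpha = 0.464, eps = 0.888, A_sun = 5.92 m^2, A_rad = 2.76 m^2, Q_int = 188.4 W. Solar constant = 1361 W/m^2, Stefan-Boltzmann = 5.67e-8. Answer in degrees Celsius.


Numerator = alpha*S*A_sun + Q_int = 0.464*1361*5.92 + 188.4 = 3926.9037 W
Denominator = eps*sigma*A_rad = 0.888*5.67e-8*2.76 = 1.389649e-07 W/K^4
T^4 = 2.8258242e+10 K^4
T = 410.0023 K = 136.8523 C

136.8523 degrees Celsius


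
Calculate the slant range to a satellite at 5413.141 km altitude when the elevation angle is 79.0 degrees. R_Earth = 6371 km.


h = 5413.141 km, el = 79.0 deg
d = -R_E*sin(el) + sqrt((R_E*sin(el))^2 + 2*R_E*h + h^2)
d = -6371.0000*sin(1.3788) + sqrt((6371.0000*0.9816272)^2 + 2*6371.0000*5413.141 + 5413.141^2)
d = 5467.3240 km

5467.3240 km


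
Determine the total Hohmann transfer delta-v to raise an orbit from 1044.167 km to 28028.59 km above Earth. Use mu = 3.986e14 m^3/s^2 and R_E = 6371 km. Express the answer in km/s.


r1 = 7415.1670 km = 7.415167e+06 m
r2 = 34399.5900 km = 3.439959e+07 m
dv1 = sqrt(mu/r1)*(sqrt(2*r2/(r1+r2)) - 1) = 2072.7261 m/s
dv2 = sqrt(mu/r2)*(1 - sqrt(2*r1/(r1+r2))) = 1376.7909 m/s
total dv = |dv1| + |dv2| = 2072.7261 + 1376.7909 = 3449.5170 m/s = 3.4495 km/s

3.4495 km/s


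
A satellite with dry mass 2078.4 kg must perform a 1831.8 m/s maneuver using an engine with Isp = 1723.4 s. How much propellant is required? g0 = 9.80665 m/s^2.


ve = Isp * g0 = 1723.4 * 9.80665 = 16900.780610 m/s
mass ratio = exp(dv/ve) = exp(1831.8/16900.780610) = 1.11447732
m_prop = m_dry * (mr - 1) = 2078.4 * (1.11447732 - 1)
m_prop = 237.9297 kg

237.9297 kg


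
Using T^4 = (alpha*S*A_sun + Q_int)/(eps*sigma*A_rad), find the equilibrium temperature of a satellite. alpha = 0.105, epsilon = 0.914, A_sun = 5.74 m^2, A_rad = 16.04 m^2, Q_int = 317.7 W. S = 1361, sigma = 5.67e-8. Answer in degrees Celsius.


Numerator = alpha*S*A_sun + Q_int = 0.105*1361*5.74 + 317.7 = 1137.9747 W
Denominator = eps*sigma*A_rad = 0.914*5.67e-8*16.04 = 8.3125375e-07 W/K^4
T^4 = 1.3689859e+09 K^4
T = 192.3533 K = -80.7967 C

-80.7967 degrees Celsius


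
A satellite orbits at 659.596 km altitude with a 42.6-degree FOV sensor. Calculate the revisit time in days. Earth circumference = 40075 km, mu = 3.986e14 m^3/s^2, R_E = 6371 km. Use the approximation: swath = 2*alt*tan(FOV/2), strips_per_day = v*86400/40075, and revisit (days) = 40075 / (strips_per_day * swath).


swath = 2*659.596*tan(0.3717551) = 514.3315 km
v = sqrt(mu/r) = 7529.6116 m/s = 7.5296 km/s
strips/day = v*86400/40075 = 7.5296*86400/40075 = 16.2335
coverage/day = strips * swath = 16.2335 * 514.3315 = 8349.4118 km
revisit = 40075 / 8349.4118 = 4.7997 days

4.7997 days


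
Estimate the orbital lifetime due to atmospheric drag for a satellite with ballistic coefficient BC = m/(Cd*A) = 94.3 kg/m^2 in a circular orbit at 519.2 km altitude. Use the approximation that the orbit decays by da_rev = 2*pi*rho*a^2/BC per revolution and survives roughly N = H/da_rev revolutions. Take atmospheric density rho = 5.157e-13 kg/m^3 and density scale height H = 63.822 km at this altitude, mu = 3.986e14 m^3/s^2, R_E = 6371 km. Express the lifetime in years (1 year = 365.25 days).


a = R_E + alt = 6890.2000 km = 6.8902e+06 m
da_rev = 2*pi*rho*a^2/BC = 2*pi*5.157e-13*(6.8902e+06)^2/94.3 = 1.631282 m per revolution
N = H/da_rev = 63822.0000 m / 1.631282 m = 39123.8375 revolutions
P = 2*pi*sqrt(a^3/mu) = 5691.9223 s
lifetime = N*P = 39123.8375 * 5691.9223 = 2.2268984e+08 s = 2577.4287 days
years = 2577.4287 / 365.25 = 7.0566 years

7.0566 years
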